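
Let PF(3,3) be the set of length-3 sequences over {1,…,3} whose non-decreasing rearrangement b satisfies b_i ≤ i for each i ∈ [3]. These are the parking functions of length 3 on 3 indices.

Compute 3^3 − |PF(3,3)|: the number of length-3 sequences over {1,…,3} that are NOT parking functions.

#PF = (3−3+1)·(3+1)^(3−1) = 1·16 = 16 (Konheim–Weiss)
E.g. (3,3,3) → sorted (3,3,3): b_1=3>1, not a PF.
3^3 − 16 = 27 − 16 = 11

11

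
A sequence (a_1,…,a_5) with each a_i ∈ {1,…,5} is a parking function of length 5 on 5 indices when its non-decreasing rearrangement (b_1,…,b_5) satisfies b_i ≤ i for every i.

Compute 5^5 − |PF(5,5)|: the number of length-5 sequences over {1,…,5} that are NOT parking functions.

#PF = (5−5+1)·(5+1)^(5−1) = 1·1296 = 1296 [KW]
Example (4,4,5,5,3) → sorted (3,4,4,5,5): b_1=3>1, not a PF.
5^5 − 1296 = 3125 − 1296 = 1829

1829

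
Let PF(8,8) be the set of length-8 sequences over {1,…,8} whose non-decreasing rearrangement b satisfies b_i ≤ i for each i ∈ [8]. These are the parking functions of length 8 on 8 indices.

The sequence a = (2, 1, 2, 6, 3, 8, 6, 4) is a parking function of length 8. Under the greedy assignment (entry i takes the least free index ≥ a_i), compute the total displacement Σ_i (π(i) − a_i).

Σπ = 8·9/2 = 36 (π permutes [8]); Σa = 2+1+2+6+3+8+6+4 = 32; disp = 36−32 = 4.

4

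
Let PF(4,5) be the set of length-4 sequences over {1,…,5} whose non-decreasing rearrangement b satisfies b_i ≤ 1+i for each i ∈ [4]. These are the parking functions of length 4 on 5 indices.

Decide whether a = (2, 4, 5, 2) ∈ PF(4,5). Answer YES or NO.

YES

Rearranged: b = (2, 2, 4, 5).
  b_1=2 ≤ 2
  b_2=2 ≤ 3
  b_3=4 ≤ 4
  b_4=5 ≤ 5
All bounds hold ⇒ YES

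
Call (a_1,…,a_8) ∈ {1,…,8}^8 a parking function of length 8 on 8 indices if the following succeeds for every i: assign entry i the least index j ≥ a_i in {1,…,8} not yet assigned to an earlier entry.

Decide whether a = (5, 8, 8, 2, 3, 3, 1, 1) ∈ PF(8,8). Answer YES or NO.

NO

Sorted: b = (1, 1, 2, 3, 3, 5, 8, 8).
  b_1=1 ≤ 1
  b_2=1 ≤ 2
  b_3=2 ≤ 3
  b_4=3 ≤ 4
  b_5=3 ≤ 5
  b_6=5 ≤ 6
  b_7=8 > 7
  fails at i=7 ⇒ NO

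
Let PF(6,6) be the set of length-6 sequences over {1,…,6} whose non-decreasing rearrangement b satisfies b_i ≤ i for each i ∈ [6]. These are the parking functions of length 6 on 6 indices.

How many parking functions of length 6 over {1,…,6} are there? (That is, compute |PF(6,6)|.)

Count = (6+1−6)·(6+1)^{6−1} = 1 · 16807 = 16807 [KW]
One tuple (4,1,3,5,3,2) → sorted (1,2,3,3,4,5): b_i ≤ i ∀i, a PF.

16807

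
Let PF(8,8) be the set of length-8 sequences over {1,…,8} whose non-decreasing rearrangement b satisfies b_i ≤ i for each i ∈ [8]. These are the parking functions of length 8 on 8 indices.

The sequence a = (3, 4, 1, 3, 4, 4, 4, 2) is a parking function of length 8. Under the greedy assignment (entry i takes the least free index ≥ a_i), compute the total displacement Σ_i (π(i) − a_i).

11

Σπ = 36 ({1..8} each once); Σa = 3+4+1+3+4+4+4+2 = 25; disp = 36−25 = 11.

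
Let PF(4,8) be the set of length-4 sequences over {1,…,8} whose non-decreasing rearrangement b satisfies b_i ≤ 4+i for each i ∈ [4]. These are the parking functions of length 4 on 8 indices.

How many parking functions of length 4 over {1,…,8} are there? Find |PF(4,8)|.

|PF| = 5·9^3 = 5 · 729 = 3645 (Konheim–Weiss)
One tuple (3,8,3,1) → sorted (1,3,3,8): b_i ≤ 4+i ∀i, a PF.

3645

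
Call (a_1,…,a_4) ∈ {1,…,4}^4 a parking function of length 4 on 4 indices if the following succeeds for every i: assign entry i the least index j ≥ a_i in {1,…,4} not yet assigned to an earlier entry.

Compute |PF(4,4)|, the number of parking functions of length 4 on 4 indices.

Count = (4−4+1)·(4+1)^(4−1) = 1×125 = 125
Example (3,4,2,1) → sorted (1,2,3,4): b_i ≤ i ∀i, a PF.

125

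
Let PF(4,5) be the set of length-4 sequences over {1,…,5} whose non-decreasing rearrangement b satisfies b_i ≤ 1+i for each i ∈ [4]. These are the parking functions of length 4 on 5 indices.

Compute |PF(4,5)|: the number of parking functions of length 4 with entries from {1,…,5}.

#PF = 2·6^3 = 2 · 216 = 432 (Konheim–Weiss)
Check (4,5,2,3) → sorted (2,3,4,5): b_i ≤ 1+i ∀i, a PF.

432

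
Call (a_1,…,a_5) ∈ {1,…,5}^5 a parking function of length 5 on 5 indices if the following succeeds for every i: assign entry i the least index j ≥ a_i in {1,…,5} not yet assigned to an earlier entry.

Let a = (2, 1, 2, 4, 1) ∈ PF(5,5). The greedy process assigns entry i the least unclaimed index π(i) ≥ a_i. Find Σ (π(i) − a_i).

Σπ(i) = 1+…+5 = 15; Σa = 2+1+2+4+1 = 10; disp = 15−10 = 5.

5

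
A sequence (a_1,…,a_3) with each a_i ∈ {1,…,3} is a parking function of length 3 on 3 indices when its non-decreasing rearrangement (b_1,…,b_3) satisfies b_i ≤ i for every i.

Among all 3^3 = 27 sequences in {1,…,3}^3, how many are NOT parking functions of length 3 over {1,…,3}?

11

|PF| = (3−3+1)·(3+1)^(3−1) = 1 · 16 = 16 (Konheim–Weiss)
One tuple (3,3,3) → sorted (3,3,3): b_1=3>1, not a PF.
So 27 − 16 = 11 fail.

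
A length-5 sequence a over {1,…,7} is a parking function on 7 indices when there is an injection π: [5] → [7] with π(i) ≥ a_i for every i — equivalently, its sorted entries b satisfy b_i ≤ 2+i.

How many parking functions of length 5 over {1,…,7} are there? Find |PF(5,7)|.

|PF(5,7)| = (8−5)·8^(5−1) = 3×4096 = 12288 (Pollak)
One tuple (4,4,6,1,2) → sorted (1,2,4,4,6): b_i ≤ 2+i ∀i, a PF.

12288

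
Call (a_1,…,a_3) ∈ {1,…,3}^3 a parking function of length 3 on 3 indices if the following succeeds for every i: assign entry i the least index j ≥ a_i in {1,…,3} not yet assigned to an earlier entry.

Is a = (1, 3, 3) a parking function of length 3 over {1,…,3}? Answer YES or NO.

NO

Order a: b = (1, 3, 3).
  b_1=1 ≤ 1
  b_2=3 > 2
  fails at i=2 ⇒ NO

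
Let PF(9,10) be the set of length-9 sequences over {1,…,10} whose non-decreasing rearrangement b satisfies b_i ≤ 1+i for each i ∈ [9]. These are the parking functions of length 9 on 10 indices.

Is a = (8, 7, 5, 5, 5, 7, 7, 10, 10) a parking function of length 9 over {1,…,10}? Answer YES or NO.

Rearranged: b = (5, 5, 5, 7, 7, 7, 8, 10, 10).
  b_1=5 > 2
  fails at i=1 ⇒ NO

NO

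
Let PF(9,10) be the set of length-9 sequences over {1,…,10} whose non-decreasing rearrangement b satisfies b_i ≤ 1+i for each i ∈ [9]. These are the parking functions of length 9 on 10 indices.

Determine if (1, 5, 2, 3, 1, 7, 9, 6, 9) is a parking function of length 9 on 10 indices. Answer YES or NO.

Rearranged: b = (1, 1, 2, 3, 5, 6, 7, 9, 9).
  b_1=1 ≤ 2
  b_2=1 ≤ 3
  b_3=2 ≤ 4
  b_4=3 ≤ 5
  b_5=5 ≤ 6
  b_6=6 ≤ 7
  b_7=7 ≤ 8
  b_8=9 ≤ 9
  b_9=9 ≤ 10
All bounds hold ⇒ YES

YES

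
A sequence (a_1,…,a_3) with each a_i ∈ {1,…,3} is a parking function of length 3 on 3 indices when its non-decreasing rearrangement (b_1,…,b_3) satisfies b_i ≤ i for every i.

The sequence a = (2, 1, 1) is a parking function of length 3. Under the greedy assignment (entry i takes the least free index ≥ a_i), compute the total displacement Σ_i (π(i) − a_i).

2

Σπ = 3·4/2 = 6 (π permutes [3]); Σa = 2+1+1 = 4; disp = 6−4 = 2.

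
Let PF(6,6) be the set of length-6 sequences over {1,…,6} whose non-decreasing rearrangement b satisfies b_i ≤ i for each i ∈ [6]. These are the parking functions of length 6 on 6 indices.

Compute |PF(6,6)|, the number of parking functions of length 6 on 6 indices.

16807

|PF(6,6)| = (7−6)·7^(6−1) = 1·16807 = 16807 [KW]
E.g. (3,1,3,4,2,2) → sorted (1,2,2,3,3,4): b_i ≤ i ∀i, a PF.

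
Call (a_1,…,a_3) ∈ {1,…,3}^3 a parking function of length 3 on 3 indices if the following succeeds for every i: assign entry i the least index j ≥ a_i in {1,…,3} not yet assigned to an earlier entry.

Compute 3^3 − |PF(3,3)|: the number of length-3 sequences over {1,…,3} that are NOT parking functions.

|PF(3,3)| = 1·4^2 = 1·16 = 16 (Konheim–Weiss)
One tuple (1,3,3) → sorted (1,3,3): b_2=3>2, not a PF.
So 27 − 16 = 11 fail.

11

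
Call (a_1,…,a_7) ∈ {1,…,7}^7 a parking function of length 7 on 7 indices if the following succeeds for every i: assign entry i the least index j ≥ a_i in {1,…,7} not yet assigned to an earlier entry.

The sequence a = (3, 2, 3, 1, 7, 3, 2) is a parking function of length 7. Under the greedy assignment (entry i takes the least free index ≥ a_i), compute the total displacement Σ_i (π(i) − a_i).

Σπ = 7·8/2 = 28 (π permutes [7]); Σa = 3+2+3+1+7+3+2 = 21; disp = 28−21 = 7.

7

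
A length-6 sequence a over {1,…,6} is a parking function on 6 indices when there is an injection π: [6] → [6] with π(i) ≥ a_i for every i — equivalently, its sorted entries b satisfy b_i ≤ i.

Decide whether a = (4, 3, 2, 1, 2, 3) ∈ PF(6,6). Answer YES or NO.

Order a: b = (1, 2, 2, 3, 3, 4).
  b_1=1 ≤ 1
  b_2=2 ≤ 2
  b_3=2 ≤ 3
  b_4=3 ≤ 4
  b_5=3 ≤ 5
  b_6=4 ≤ 6
All bounds hold ⇒ YES

YES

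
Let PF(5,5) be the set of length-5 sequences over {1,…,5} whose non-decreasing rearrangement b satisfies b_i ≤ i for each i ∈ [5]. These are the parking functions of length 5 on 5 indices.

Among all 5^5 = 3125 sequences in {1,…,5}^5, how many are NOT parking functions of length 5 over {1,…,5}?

Count = (5+1−5)·(5+1)^{5−1} = 1×1296 = 1296
Example (2,4,4,4,3) → sorted (2,3,4,4,4): b_1=2>1, not a PF.
So 3125 − 1296 = 1829 fail.

1829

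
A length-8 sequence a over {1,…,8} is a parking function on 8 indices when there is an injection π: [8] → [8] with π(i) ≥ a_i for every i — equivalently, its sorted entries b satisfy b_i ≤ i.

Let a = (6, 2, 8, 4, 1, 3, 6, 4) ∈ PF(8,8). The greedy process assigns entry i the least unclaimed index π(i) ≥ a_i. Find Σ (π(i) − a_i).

2

Σπ = 8·9/2 = 36 (π permutes [8]); Σa = 6+2+8+4+1+3+6+4 = 34; disp = 36−34 = 2.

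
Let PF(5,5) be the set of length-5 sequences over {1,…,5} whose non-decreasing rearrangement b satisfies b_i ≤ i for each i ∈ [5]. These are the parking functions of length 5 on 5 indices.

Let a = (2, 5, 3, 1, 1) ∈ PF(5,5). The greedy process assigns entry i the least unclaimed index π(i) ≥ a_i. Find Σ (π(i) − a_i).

Σπ = 5·6/2 = 15 (π permutes [5]); Σa = 2+5+3+1+1 = 12; disp = 15−12 = 3.

3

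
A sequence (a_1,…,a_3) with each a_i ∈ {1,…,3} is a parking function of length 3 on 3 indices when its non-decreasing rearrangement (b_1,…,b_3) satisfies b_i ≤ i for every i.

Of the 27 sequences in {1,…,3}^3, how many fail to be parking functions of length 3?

|PF| = (3−3+1)·(3+1)^(3−1) = 1 · 16 = 16 [KW]
Check (2,3,2) → sorted (2,2,3): b_1=2>1, not a PF.
3^3 − 16 = 27 − 16 = 11

11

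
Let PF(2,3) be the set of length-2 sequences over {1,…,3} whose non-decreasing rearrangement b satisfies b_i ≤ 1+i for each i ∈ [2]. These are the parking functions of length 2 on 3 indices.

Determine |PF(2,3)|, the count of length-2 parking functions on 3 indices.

|PF| = (3−2+1)·(3+1)^(2−1) = 2·4 = 8 (Pollak)
One tuple (1,3) → sorted (1,3): b_i ≤ 1+i ∀i, a PF.

8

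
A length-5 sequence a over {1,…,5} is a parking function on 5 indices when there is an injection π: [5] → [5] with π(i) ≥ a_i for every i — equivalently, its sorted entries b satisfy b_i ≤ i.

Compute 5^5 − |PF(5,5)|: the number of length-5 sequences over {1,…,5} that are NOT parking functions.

|PF| = (6−5)·6^(5−1) = 1 · 1296 = 1296 (Konheim–Weiss)
One tuple (4,3,3,4,3) → sorted (3,3,3,4,4): b_1=3>1, not a PF.
So 3125 − 1296 = 1829 fail.

1829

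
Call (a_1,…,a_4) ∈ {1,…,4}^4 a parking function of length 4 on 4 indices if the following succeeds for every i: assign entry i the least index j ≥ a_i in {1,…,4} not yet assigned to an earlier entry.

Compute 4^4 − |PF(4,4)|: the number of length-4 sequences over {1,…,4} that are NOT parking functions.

131

#PF = 1·5^3 = 1·125 = 125 [KW]
Check (4,4,1,4) → sorted (1,4,4,4): b_2=4>2, not a PF.
So 256 − 125 = 131 fail.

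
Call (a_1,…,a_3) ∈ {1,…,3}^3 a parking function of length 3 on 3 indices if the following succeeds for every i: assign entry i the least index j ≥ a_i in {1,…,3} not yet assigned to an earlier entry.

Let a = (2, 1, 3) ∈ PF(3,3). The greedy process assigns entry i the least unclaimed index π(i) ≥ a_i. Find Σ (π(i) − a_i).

Σπ(i) = 1+…+3 = 6; Σa = 2+1+3 = 6; disp = 6−6 = 0.

0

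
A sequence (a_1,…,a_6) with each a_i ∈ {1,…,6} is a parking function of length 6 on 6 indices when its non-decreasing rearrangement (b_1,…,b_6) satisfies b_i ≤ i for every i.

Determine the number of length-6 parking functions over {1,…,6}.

Count = 1·7^5 = 1×16807 = 16807 [KW]
One tuple (2,6,2,1,3,3) → sorted (1,2,2,3,3,6): b_i ≤ i ∀i, a PF.

16807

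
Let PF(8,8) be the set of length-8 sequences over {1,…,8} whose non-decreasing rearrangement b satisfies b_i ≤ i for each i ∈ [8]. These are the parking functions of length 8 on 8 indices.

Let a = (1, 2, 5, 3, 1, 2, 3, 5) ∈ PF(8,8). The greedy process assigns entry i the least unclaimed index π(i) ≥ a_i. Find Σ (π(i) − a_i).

14

Σπ = 8·9/2 = 36 (π permutes [8]); Σa = 1+2+5+3+1+2+3+5 = 22; disp = 36−22 = 14.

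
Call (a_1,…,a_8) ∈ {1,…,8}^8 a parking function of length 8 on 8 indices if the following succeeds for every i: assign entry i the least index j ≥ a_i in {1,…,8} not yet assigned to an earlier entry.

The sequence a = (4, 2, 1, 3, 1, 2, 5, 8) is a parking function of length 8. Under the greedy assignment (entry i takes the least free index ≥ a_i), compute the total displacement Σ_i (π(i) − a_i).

10

Σπ(i) = 1+…+8 = 36; Σa = 4+2+1+3+1+2+5+8 = 26; disp = 36−26 = 10.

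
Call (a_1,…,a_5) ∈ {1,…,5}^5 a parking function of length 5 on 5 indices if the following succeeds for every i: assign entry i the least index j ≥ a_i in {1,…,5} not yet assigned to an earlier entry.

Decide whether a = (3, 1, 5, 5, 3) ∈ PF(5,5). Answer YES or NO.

Order a: b = (1, 3, 3, 5, 5).
  b_1=1 ≤ 1
  b_2=3 > 2
  fails at i=2 ⇒ NO

NO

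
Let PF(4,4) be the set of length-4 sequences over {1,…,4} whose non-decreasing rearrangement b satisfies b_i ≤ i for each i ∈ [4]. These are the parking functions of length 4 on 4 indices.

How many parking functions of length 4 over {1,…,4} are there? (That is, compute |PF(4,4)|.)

125

#PF = 1·5^3 = 1 · 125 = 125
Check (3,2,1,2) → sorted (1,2,2,3): b_i ≤ i ∀i, a PF.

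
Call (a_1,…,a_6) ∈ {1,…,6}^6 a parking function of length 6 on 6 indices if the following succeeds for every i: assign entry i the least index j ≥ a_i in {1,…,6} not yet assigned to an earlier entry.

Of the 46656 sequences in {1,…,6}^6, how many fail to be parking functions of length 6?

#PF = 1·7^5 = 1·16807 = 16807 (Pollak)
E.g. (6,5,2,5,3,4) → sorted (2,3,4,5,5,6): b_1=2>1, not a PF.
So 46656 − 16807 = 29849 fail.

29849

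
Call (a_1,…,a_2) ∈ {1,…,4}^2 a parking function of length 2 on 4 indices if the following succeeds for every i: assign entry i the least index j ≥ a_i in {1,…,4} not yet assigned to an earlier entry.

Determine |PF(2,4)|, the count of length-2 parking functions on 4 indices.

|PF| = (5−2)·5^(2−1) = 3×5 = 15 (Pollak)
Example (3,4) → sorted (3,4): b_i ≤ 2+i ∀i, a PF.

15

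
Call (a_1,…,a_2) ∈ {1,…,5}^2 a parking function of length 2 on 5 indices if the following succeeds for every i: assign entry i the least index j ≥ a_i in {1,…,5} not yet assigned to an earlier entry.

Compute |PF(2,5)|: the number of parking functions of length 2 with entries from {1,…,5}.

24

#PF = (5−2+1)·(5+1)^(2−1) = 4×6 = 24 (Pollak)
Example (4,3) → sorted (3,4): b_i ≤ 3+i ∀i, a PF.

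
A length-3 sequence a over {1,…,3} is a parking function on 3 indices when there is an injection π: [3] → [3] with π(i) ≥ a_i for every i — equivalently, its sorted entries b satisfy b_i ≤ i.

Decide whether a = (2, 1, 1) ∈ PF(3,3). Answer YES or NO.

Order a: b = (1, 1, 2).
  b_1=1 ≤ 1
  b_2=1 ≤ 2
  b_3=2 ≤ 3
All bounds hold ⇒ YES

YES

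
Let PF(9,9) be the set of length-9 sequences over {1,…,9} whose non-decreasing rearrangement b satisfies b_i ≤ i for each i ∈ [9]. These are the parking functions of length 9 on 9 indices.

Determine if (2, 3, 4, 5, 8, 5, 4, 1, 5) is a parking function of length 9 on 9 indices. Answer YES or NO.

YES

Order a: b = (1, 2, 3, 4, 4, 5, 5, 5, 8).
  b_1=1 ≤ 1
  b_2=2 ≤ 2
  b_3=3 ≤ 3
  b_4=4 ≤ 4
  b_5=4 ≤ 5
  b_6=5 ≤ 6
  b_7=5 ≤ 7
  b_8=5 ≤ 8
  b_9=8 ≤ 9
All bounds hold ⇒ YES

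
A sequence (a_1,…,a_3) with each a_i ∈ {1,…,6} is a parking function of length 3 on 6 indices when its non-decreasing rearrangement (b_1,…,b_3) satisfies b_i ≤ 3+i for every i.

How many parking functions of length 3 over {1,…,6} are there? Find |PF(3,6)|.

|PF| = (7−3)·7^(3−1) = 4·49 = 196 [KW]
Example (6,4,4) → sorted (4,4,6): b_i ≤ 3+i ∀i, a PF.

196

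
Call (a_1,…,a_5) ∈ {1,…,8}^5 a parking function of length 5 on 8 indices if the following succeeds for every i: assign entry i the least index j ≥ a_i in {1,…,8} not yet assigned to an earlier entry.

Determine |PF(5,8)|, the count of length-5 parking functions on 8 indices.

Count = 4·9^4 = 4·6561 = 26244 [KW]
E.g. (6,2,4,5,7) → sorted (2,4,5,6,7): b_i ≤ 3+i ∀i, a PF.

26244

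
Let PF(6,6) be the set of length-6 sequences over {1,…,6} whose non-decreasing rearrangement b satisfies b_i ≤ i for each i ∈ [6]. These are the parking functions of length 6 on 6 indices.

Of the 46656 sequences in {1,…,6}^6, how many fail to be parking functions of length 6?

|PF| = 1·7^5 = 1·16807 = 16807 (Konheim–Weiss)
Example (6,3,5,5,1,4) → sorted (1,3,4,5,5,6): b_2=3>2, not a PF.
6^6 − 16807 = 46656 − 16807 = 29849

29849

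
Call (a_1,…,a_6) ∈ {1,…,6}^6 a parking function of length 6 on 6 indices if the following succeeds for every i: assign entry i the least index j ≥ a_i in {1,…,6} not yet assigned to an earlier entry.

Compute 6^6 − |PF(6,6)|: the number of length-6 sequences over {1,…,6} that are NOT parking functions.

29849

|PF(6,6)| = (6+1−6)·(6+1)^{6−1} = 1 · 16807 = 16807 [KW]
E.g. (3,5,3,3,5,6) → sorted (3,3,3,5,5,6): b_1=3>1, not a PF.
6^6 − 16807 = 46656 − 16807 = 29849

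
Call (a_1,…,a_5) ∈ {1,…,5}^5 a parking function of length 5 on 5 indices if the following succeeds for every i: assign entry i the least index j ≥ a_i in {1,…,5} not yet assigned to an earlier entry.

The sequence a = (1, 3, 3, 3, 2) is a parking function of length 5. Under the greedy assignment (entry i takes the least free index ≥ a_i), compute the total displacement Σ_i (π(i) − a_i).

3

Σπ = 5·6/2 = 15 (π permutes [5]); Σa = 1+3+3+3+2 = 12; disp = 15−12 = 3.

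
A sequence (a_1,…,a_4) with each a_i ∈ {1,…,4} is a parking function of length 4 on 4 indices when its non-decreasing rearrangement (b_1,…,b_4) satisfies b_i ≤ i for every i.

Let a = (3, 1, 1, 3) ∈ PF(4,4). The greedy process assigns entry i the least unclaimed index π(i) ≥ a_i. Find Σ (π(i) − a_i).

Σπ = 4·5/2 = 10 (π permutes [4]); Σa = 3+1+1+3 = 8; disp = 10−8 = 2.

2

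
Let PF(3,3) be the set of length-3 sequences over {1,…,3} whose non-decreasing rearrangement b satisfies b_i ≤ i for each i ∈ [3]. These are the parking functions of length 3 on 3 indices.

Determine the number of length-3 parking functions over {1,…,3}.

|PF| = 1·4^2 = 1·16 = 16 [KW]
E.g. (1,2,2) → sorted (1,2,2): b_i ≤ i ∀i, a PF.

16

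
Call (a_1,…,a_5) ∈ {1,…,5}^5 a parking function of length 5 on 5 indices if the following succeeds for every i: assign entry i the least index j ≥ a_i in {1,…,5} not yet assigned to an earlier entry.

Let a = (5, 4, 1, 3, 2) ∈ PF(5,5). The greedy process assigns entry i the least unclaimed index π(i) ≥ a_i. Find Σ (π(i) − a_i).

0

Σπ = 15 ({1..5} each once); Σa = 5+4+1+3+2 = 15; disp = 15−15 = 0.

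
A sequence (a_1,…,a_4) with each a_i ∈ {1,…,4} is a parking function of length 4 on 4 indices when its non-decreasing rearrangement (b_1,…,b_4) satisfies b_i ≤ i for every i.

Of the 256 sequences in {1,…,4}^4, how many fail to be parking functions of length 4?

|PF| = (4+1−4)·(4+1)^{4−1} = 1×125 = 125 (Konheim–Weiss)
Check (3,3,2,4) → sorted (2,3,3,4): b_1=2>1, not a PF.
Total 256; non-PF = 256−125 = 131

131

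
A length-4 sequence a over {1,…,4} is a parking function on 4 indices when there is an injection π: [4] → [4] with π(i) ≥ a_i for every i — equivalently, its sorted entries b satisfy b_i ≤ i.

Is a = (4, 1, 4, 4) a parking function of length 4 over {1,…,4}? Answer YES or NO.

Sorted: b = (1, 4, 4, 4).
  b_1=1 ≤ 1
  b_2=4 > 2
  fails at i=2 ⇒ NO

NO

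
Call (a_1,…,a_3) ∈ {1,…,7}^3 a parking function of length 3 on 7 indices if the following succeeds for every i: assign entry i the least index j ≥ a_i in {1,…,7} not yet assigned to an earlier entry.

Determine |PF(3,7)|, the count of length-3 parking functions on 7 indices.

320

Count = 5·8^2 = 5 · 64 = 320 (Pollak)
Check (4,6,5) → sorted (4,5,6): b_i ≤ 4+i ∀i, a PF.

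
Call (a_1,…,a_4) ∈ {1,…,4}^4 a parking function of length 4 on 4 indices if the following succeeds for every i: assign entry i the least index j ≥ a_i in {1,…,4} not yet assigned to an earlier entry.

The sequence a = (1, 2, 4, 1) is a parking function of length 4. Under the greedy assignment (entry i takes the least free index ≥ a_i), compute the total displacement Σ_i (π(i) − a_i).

2

Σπ = 4·5/2 = 10 (π permutes [4]); Σa = 1+2+4+1 = 8; disp = 10−8 = 2.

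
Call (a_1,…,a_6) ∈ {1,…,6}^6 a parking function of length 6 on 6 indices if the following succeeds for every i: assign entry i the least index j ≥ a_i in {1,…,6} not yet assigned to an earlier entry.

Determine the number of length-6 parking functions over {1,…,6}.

16807

|PF(6,6)| = 1·7^5 = 1×16807 = 16807 [KW]
Example (1,2,1,3,6,4) → sorted (1,1,2,3,4,6): b_i ≤ i ∀i, a PF.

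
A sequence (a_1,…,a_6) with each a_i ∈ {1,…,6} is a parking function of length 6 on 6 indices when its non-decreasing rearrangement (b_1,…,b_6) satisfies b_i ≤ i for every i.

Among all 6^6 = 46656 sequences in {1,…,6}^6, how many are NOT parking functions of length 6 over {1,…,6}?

|PF| = 1·7^5 = 1 · 16807 = 16807 (Konheim–Weiss)
One tuple (4,5,3,4,3,3) → sorted (3,3,3,4,4,5): b_1=3>1, not a PF.
Total 46656; non-PF = 46656−16807 = 29849

29849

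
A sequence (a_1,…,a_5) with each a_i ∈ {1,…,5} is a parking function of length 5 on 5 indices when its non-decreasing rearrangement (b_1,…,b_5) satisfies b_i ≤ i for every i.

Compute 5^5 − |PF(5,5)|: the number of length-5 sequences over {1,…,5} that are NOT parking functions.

Count = 1·6^4 = 1·1296 = 1296 (Konheim–Weiss)
Check (5,1,5,5,5) → sorted (1,5,5,5,5): b_2=5>2, not a PF.
So 3125 − 1296 = 1829 fail.

1829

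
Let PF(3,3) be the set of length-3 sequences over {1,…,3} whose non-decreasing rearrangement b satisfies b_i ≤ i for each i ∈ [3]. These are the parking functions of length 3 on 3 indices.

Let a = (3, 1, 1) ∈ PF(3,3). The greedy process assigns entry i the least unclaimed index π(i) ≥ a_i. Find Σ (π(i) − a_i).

1

Σπ = 3·4/2 = 6 (π permutes [3]); Σa = 3+1+1 = 5; disp = 6−5 = 1.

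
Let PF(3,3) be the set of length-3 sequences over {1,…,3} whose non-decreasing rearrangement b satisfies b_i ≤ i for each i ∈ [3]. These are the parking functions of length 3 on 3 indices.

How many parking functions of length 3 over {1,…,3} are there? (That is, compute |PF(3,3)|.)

16

Count = (3−3+1)·(3+1)^(3−1) = 1 · 16 = 16
E.g. (1,1,1) → sorted (1,1,1): b_i ≤ i ∀i, a PF.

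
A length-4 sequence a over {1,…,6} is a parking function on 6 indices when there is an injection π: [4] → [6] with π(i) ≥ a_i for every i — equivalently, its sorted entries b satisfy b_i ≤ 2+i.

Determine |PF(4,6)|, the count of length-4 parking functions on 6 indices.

1029

|PF(4,6)| = (6+1−4)·(6+1)^{4−1} = 3·343 = 1029 (Pollak)
E.g. (2,1,5,3) → sorted (1,2,3,5): b_i ≤ 2+i ∀i, a PF.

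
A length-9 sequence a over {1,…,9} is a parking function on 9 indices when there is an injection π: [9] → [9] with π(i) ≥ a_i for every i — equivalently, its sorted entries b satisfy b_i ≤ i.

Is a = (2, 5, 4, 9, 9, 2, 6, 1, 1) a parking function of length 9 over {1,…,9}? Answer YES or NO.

Order a: b = (1, 1, 2, 2, 4, 5, 6, 9, 9).
  b_1=1 ≤ 1
  b_2=1 ≤ 2
  b_3=2 ≤ 3
  b_4=2 ≤ 4
  b_5=4 ≤ 5
  b_6=5 ≤ 6
  b_7=6 ≤ 7
  b_8=9 > 8
  fails at i=8 ⇒ NO

NO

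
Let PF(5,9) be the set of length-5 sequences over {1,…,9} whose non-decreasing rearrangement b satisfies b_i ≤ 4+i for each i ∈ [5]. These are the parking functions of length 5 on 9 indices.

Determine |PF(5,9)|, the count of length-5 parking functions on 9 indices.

|PF| = 5·10^4 = 5·10000 = 50000 [KW]
E.g. (3,1,5,8,2) → sorted (1,2,3,5,8): b_i ≤ 4+i ∀i, a PF.

50000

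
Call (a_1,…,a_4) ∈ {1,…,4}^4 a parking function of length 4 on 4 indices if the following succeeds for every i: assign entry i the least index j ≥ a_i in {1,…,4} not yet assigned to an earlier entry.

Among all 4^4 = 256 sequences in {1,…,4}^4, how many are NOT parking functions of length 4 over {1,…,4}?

|PF(4,4)| = 1·5^3 = 1·125 = 125 [KW]
E.g. (4,3,4,4) → sorted (3,4,4,4): b_1=3>1, not a PF.
Total 256; non-PF = 256−125 = 131

131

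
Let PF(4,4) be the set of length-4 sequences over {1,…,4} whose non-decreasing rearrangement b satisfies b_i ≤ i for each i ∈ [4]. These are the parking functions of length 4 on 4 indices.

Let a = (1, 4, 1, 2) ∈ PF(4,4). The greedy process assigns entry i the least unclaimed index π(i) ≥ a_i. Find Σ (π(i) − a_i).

Σπ = 10 ({1..4} each once); Σa = 1+4+1+2 = 8; disp = 10−8 = 2.

2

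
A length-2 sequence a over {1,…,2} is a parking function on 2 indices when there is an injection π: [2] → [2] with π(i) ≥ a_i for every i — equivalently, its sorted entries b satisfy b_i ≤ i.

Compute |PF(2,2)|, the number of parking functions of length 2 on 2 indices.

3

|PF| = 1·3^1 = 1×3 = 3 (Pollak)
One tuple (2,1) → sorted (1,2): b_i ≤ i ∀i, a PF.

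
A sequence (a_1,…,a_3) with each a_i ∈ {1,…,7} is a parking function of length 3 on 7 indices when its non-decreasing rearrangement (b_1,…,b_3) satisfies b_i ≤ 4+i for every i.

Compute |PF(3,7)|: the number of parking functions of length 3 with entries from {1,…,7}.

Count = (7+1−3)·(7+1)^{3−1} = 5×64 = 320
One tuple (3,3,2) → sorted (2,3,3): b_i ≤ 4+i ∀i, a PF.

320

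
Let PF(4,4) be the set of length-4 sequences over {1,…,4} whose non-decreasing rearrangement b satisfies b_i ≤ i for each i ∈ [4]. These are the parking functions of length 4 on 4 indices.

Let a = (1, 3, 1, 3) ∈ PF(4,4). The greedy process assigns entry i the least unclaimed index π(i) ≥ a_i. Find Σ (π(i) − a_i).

2

Σπ = 4·5/2 = 10 (π permutes [4]); Σa = 1+3+1+3 = 8; disp = 10−8 = 2.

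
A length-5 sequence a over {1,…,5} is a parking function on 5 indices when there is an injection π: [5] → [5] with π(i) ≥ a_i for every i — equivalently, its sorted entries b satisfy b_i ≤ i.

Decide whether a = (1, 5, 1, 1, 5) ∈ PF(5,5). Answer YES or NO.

NO

Order a: b = (1, 1, 1, 5, 5).
  b_1=1 ≤ 1
  b_2=1 ≤ 2
  b_3=1 ≤ 3
  b_4=5 > 4
  fails at i=4 ⇒ NO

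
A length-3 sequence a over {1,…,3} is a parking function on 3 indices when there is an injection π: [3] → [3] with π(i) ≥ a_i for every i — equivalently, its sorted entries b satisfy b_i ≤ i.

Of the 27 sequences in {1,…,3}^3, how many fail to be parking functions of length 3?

#PF = 1·4^2 = 1·16 = 16
One tuple (2,3,3) → sorted (2,3,3): b_1=2>1, not a PF.
3^3 − 16 = 27 − 16 = 11

11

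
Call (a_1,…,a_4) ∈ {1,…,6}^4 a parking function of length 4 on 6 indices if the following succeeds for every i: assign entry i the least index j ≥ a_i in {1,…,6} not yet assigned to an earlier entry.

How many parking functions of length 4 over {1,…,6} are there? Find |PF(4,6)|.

|PF(4,6)| = (7−4)·7^(4−1) = 3×343 = 1029 (Pollak)
Example (5,4,2,2) → sorted (2,2,4,5): b_i ≤ 2+i ∀i, a PF.

1029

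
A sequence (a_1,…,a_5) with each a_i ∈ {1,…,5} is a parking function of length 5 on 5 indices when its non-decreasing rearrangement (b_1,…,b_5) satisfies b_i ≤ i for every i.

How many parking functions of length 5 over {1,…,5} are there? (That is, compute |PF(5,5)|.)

Count = 1·6^4 = 1·1296 = 1296
Check (1,2,2,2,1) → sorted (1,1,2,2,2): b_i ≤ i ∀i, a PF.

1296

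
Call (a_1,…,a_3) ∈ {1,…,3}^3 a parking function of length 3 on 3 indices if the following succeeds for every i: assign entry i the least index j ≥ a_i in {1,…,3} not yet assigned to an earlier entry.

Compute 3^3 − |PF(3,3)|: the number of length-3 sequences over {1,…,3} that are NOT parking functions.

|PF(3,3)| = (3−3+1)·(3+1)^(3−1) = 1×16 = 16 (Pollak)
E.g. (3,3,3) → sorted (3,3,3): b_1=3>1, not a PF.
3^3 − 16 = 27 − 16 = 11

11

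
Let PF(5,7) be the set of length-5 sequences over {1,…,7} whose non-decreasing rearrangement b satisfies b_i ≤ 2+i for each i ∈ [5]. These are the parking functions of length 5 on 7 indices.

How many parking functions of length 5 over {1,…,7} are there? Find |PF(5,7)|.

12288

|PF| = (7−5+1)·(7+1)^(5−1) = 3×4096 = 12288
One tuple (1,5,6,2,2) → sorted (1,2,2,5,6): b_i ≤ 2+i ∀i, a PF.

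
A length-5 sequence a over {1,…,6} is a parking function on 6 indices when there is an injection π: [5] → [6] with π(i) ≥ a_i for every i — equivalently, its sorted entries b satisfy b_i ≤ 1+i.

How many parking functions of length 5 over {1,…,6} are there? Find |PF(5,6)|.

|PF(5,6)| = (6+1−5)·(6+1)^{5−1} = 2·2401 = 4802 [KW]
One tuple (6,1,2,2,4) → sorted (1,2,2,4,6): b_i ≤ 1+i ∀i, a PF.

4802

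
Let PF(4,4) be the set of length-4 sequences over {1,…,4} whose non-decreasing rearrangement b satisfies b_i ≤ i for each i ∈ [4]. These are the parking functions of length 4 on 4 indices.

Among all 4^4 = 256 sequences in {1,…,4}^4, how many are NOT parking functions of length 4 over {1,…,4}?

|PF(4,4)| = (4+1−4)·(4+1)^{4−1} = 1·125 = 125 (Konheim–Weiss)
Example (2,2,4,4) → sorted (2,2,4,4): b_1=2>1, not a PF.
Total 256; non-PF = 256−125 = 131

131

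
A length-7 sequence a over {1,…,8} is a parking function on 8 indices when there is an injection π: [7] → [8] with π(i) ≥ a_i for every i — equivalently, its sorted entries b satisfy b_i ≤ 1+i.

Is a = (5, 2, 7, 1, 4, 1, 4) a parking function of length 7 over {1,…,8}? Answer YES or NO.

Sorted: b = (1, 1, 2, 4, 4, 5, 7).
  b_1=1 ≤ 2
  b_2=1 ≤ 3
  b_3=2 ≤ 4
  b_4=4 ≤ 5
  b_5=4 ≤ 6
  b_6=5 ≤ 7
  b_7=7 ≤ 8
All bounds hold ⇒ YES

YES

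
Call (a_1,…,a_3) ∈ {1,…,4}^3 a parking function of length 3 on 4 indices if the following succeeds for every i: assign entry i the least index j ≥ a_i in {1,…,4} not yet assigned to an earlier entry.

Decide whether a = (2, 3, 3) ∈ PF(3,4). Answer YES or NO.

YES

Order a: b = (2, 3, 3).
  b_1=2 ≤ 2
  b_2=3 ≤ 3
  b_3=3 ≤ 4
All bounds hold ⇒ YES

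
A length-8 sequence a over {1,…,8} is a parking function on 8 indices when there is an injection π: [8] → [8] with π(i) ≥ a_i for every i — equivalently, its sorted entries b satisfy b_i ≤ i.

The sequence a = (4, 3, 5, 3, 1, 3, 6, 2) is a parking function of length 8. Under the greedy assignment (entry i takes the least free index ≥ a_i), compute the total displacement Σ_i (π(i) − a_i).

9

Σπ = 8·9/2 = 36 (π permutes [8]); Σa = 4+3+5+3+1+3+6+2 = 27; disp = 36−27 = 9.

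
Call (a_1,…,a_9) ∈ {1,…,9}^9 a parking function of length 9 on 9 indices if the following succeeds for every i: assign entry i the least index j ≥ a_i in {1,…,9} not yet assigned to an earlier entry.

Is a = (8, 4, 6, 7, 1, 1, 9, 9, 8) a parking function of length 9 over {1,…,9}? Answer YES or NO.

NO

Order a: b = (1, 1, 4, 6, 7, 8, 8, 9, 9).
  b_1=1 ≤ 1
  b_2=1 ≤ 2
  b_3=4 > 3
  fails at i=3 ⇒ NO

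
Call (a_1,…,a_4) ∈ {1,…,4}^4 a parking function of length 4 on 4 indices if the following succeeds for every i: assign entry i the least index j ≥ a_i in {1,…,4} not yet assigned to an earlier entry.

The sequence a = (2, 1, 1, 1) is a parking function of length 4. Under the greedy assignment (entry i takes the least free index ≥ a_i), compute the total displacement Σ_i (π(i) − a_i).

Σπ = 10 ({1..4} each once); Σa = 2+1+1+1 = 5; disp = 10−5 = 5.

5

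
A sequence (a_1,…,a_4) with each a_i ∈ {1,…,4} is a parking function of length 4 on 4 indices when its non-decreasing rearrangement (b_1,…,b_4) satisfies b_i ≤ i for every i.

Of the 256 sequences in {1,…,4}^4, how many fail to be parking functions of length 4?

131

#PF = 1·5^3 = 1 · 125 = 125 [KW]
One tuple (4,4,4,1) → sorted (1,4,4,4): b_2=4>2, not a PF.
Total 256; non-PF = 256−125 = 131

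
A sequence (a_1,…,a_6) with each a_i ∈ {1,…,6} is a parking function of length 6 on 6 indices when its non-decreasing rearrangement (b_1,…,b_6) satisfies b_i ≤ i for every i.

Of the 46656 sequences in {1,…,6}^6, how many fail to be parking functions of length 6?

29849

#PF = (6+1−6)·(6+1)^{6−1} = 1×16807 = 16807 (Konheim–Weiss)
E.g. (6,6,4,4,5,3) → sorted (3,4,4,5,6,6): b_1=3>1, not a PF.
So 46656 − 16807 = 29849 fail.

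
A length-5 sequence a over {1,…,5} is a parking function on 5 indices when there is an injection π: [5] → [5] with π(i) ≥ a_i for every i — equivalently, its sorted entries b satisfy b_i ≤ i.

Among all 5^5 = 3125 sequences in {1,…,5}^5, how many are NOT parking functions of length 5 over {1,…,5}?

1829

#PF = (5−5+1)·(5+1)^(5−1) = 1 · 1296 = 1296 (Konheim–Weiss)
One tuple (4,5,4,4,1) → sorted (1,4,4,4,5): b_2=4>2, not a PF.
5^5 − 1296 = 3125 − 1296 = 1829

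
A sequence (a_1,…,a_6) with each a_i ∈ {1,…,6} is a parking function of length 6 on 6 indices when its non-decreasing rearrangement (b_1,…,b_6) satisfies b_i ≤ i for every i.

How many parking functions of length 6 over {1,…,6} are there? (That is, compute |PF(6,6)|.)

16807

|PF(6,6)| = (7−6)·7^(6−1) = 1×16807 = 16807 (Konheim–Weiss)
Example (2,2,6,1,4,4) → sorted (1,2,2,4,4,6): b_i ≤ i ∀i, a PF.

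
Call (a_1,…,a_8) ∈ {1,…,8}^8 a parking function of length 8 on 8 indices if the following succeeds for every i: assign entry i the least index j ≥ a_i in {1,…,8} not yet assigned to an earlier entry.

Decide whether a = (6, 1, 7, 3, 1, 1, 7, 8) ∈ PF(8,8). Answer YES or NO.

Sorted: b = (1, 1, 1, 3, 6, 7, 7, 8).
  b_1=1 ≤ 1
  b_2=1 ≤ 2
  b_3=1 ≤ 3
  b_4=3 ≤ 4
  b_5=6 > 5
  fails at i=5 ⇒ NO

NO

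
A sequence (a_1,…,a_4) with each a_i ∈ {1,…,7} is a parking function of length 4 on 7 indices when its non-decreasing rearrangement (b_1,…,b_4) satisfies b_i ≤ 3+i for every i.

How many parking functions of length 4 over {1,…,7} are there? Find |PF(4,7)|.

#PF = (7−4+1)·(7+1)^(4−1) = 4 · 512 = 2048 [KW]
Check (4,5,4,7) → sorted (4,4,5,7): b_i ≤ 3+i ∀i, a PF.

2048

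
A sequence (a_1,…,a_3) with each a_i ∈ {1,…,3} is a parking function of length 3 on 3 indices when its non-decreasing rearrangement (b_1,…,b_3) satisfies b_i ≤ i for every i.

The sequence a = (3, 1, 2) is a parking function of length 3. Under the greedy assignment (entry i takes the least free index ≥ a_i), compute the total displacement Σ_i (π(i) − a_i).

0

Σπ = 6 ({1..3} each once); Σa = 3+1+2 = 6; disp = 6−6 = 0.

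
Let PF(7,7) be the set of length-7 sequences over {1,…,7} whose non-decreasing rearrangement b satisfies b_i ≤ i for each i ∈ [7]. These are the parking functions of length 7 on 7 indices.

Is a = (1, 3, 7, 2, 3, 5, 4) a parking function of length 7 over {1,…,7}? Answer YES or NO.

Order a: b = (1, 2, 3, 3, 4, 5, 7).
  b_1=1 ≤ 1
  b_2=2 ≤ 2
  b_3=3 ≤ 3
  b_4=3 ≤ 4
  b_5=4 ≤ 5
  b_6=5 ≤ 6
  b_7=7 ≤ 7
All bounds hold ⇒ YES

YES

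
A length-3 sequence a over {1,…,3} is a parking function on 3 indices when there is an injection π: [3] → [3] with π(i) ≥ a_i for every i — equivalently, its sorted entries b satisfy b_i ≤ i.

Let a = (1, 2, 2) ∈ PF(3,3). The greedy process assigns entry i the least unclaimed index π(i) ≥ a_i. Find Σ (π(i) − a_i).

1

Σπ = 3·4/2 = 6 (π permutes [3]); Σa = 1+2+2 = 5; disp = 6−5 = 1.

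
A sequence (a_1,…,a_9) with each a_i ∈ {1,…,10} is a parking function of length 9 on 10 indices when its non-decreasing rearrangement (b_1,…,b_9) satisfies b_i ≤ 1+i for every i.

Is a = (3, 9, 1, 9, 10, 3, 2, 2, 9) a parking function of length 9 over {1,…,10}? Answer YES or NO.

Sorted: b = (1, 2, 2, 3, 3, 9, 9, 9, 10).
  b_1=1 ≤ 2
  b_2=2 ≤ 3
  b_3=2 ≤ 4
  b_4=3 ≤ 5
  b_5=3 ≤ 6
  b_6=9 > 7
  fails at i=6 ⇒ NO

NO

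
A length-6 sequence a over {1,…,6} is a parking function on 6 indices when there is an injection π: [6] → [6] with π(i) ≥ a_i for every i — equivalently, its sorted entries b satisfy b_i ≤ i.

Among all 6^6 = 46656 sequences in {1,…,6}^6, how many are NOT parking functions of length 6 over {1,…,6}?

|PF(6,6)| = (6−6+1)·(6+1)^(6−1) = 1·16807 = 16807 [KW]
One tuple (6,6,4,4,3,3) → sorted (3,3,4,4,6,6): b_1=3>1, not a PF.
Total 46656; non-PF = 46656−16807 = 29849

29849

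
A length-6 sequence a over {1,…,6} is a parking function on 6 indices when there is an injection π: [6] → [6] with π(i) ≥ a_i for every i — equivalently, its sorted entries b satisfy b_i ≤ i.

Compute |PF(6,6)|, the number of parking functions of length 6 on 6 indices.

16807

|PF(6,6)| = 1·7^5 = 1×16807 = 16807 (Konheim–Weiss)
Example (4,1,1,3,5,6) → sorted (1,1,3,4,5,6): b_i ≤ i ∀i, a PF.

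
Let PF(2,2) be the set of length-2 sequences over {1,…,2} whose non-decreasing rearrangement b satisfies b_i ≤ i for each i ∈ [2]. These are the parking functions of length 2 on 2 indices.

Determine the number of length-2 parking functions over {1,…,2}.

#PF = (3−2)·3^(2−1) = 1·3 = 3 (Konheim–Weiss)
E.g. (1,2) → sorted (1,2): b_i ≤ i ∀i, a PF.

3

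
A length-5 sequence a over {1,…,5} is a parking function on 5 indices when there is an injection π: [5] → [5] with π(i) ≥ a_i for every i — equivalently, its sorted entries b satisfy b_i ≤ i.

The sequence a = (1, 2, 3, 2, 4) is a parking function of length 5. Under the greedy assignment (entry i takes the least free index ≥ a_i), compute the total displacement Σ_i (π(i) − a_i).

Σπ = 5·6/2 = 15 (π permutes [5]); Σa = 1+2+3+2+4 = 12; disp = 15−12 = 3.

3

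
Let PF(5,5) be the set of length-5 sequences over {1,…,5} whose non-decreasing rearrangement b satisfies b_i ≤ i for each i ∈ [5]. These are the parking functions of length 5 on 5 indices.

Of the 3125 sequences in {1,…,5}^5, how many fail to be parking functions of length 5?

Count = (6−5)·6^(5−1) = 1·1296 = 1296 [KW]
Example (5,2,5,4,3) → sorted (2,3,4,5,5): b_1=2>1, not a PF.
5^5 − 1296 = 3125 − 1296 = 1829

1829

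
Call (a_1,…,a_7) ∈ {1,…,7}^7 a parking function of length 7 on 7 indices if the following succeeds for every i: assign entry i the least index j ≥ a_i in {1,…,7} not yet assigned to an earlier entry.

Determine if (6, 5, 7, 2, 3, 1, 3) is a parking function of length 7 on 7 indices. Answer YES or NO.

Rearranged: b = (1, 2, 3, 3, 5, 6, 7).
  b_1=1 ≤ 1
  b_2=2 ≤ 2
  b_3=3 ≤ 3
  b_4=3 ≤ 4
  b_5=5 ≤ 5
  b_6=6 ≤ 6
  b_7=7 ≤ 7
All bounds hold ⇒ YES

YES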